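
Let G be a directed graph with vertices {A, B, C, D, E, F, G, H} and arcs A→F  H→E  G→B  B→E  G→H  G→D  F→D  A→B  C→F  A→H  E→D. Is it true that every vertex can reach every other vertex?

No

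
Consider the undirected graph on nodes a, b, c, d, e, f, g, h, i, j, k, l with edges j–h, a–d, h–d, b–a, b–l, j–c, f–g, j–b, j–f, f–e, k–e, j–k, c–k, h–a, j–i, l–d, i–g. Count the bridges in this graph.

The edges on the cycle j-c-k-j are not bridges since each lies on that cycle.
Every edge lies on some cycle, so there are no bridges.

0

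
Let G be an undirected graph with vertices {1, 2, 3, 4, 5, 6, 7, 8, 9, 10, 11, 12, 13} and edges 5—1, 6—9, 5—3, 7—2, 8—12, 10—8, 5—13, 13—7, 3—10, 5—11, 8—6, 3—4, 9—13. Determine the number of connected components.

1

Starting from 1 we can reach 1, 2, 3, 4, 5, 6, 7, 8, 9, 10, 11, 12, 13. That is one component of size 13.
Total: 1 component.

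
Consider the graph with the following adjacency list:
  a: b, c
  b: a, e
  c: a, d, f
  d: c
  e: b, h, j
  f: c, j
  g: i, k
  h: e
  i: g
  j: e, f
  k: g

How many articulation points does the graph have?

Removing c increases the component count from 2 to 3, so c is a cut vertex.
Removing e increases the component count from 2 to 3, so e is a cut vertex.
Removing g increases the component count from 2 to 3, so g is a cut vertex.
By contrast removing b leaves 2 components; it is not a cut vertex. No other vertex is a cut vertex either.

3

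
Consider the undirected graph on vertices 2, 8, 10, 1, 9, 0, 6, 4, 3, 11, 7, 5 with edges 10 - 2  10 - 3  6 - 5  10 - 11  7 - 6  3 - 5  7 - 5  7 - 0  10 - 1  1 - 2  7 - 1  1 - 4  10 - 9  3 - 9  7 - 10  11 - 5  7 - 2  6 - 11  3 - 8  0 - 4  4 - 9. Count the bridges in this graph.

1

The edges on the cycle 7-6-11-10-7 are not bridges since each lies on that cycle.
But removing 8 - 3 disconnects 8 from 3 — this is a bridge.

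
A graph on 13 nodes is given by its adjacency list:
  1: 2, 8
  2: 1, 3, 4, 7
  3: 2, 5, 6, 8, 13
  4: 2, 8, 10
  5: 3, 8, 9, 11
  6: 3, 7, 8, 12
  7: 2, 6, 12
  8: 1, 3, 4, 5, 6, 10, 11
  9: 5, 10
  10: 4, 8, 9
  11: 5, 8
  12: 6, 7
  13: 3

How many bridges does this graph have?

The edges on the cycle 8-1-2-7-12-6-8 are not bridges since each lies on that cycle.
But removing 3-13 disconnects 3 from 13 — this is a bridge.

1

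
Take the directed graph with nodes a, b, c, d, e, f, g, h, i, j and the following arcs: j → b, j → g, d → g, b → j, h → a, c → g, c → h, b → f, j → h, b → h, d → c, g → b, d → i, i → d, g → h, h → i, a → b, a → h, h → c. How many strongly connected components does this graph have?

3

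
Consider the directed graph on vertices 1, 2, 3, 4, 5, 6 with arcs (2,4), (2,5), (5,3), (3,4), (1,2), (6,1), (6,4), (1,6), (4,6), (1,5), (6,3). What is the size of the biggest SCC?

6

{1, 2, 3, 4, 5, 6} are all mutually reachable — one SCC of size 6.
The largest has 6 vertices.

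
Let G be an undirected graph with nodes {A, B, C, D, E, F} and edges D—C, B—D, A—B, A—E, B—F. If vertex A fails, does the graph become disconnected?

Yes

Deleting A raises the number of components from 1 to 2, so A is a cut vertex.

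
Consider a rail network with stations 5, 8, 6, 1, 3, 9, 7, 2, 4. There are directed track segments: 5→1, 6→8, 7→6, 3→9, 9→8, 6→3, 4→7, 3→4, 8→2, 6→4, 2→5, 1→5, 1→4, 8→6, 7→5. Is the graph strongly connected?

From 6 we can reach every vertex (1, 2, 3, 4, 5, 6, 7, 8, 9), and every vertex can reach 6 (1, 2, 3, 4, 5, 6, 7, 8, 9). So the whole graph is one strongly connected component.

Yes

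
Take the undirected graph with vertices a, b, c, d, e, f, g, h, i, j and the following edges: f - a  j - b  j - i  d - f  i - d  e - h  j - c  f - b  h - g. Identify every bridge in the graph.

a-f, c-j, e-h, g-h

The edges on the cycle j-i-d-f-b-j are not bridges since each lies on that cycle.
But removing h - g disconnects h from g; removing j - c disconnects j from c; removing f - a disconnects f from a; removing h - e disconnects h from e — these are bridges.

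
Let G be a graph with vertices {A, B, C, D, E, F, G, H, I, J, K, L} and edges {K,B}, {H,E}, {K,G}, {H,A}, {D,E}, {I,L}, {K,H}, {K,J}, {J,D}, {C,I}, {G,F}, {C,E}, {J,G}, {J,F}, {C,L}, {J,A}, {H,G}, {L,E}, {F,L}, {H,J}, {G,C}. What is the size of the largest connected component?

12

Starting from A we can reach A, B, C, D, E, F, G, H, I, J, K, L. That is one component of size 12.
The largest has 12 vertices.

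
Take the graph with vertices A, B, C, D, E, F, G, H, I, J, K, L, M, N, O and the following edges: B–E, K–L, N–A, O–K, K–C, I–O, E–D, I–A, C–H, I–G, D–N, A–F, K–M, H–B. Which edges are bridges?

A-F, G-I, K-L, K-M

The edges on the cycle I-O-K-C-H-B-E-D-N-A-I are not bridges since each lies on that cycle.
But removing K–M disconnects K from M; removing I–G disconnects I from G; removing A–F disconnects A from F; removing K–L disconnects K from L — these are bridges.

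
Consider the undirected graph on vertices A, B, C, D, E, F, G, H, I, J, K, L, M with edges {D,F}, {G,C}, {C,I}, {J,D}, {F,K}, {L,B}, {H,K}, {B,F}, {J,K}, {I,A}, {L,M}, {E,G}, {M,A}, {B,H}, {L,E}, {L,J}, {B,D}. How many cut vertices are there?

1

Removing L increases the component count from 1 to 2, so L is a cut vertex.
By contrast removing I leaves 1 component; it is not a cut vertex. No other vertex is a cut vertex either.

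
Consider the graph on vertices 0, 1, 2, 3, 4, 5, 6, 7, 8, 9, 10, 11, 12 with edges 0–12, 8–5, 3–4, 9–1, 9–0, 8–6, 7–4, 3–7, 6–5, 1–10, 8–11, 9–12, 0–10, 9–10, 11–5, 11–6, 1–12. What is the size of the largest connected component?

2 is isolated — a component by itself.
Starting from 3 we can reach 3, 4, 7. That is one component of size 3.
Starting from 5 we can reach 5, 6, 8, 11. That is one component of size 4.
Starting from 0 we can reach 0, 1, 9, 10, 12. That is one component of size 5.
The largest has 5 vertices.

5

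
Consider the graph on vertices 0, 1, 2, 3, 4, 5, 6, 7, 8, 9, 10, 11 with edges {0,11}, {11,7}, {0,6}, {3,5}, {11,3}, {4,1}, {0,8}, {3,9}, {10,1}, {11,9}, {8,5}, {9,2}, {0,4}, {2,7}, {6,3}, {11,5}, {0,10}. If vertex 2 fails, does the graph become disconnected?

Deleting 2 leaves 1 component (was 1) (its neighbors 7, 9 remain connected to each other), so 2 is not a cut vertex.

No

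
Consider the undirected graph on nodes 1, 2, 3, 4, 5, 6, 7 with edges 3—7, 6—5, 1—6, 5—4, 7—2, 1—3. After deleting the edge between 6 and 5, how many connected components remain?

2

Before removal there is 1 component.
6—5 is a bridge — removing it separates 6's side from 5's side.
After removal: 2 components.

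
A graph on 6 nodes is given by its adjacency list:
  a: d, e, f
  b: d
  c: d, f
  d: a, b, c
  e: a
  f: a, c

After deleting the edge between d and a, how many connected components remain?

1

d and a are still connected via d-c-f-a, so the component count stays at 1.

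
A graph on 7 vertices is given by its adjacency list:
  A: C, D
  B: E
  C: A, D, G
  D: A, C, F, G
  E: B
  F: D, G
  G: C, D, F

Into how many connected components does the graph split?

Starting from B we can reach B, E. That is one component of size 2.
Starting from A we can reach A, C, D, F, G. That is one component of size 5.
Total: 2 components.

2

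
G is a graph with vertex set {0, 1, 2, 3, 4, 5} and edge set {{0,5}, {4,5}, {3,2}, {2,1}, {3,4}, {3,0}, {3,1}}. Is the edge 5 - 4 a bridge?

No

After removing 5 - 4, the path 5-0-3-4 still connects them, so the edge is not a bridge.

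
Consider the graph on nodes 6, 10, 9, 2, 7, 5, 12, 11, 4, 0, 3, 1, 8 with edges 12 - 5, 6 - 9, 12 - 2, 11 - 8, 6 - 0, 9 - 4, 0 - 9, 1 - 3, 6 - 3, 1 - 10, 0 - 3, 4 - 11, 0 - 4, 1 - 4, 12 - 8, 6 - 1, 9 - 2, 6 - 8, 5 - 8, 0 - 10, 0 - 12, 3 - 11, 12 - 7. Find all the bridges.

12-7

The edges on the cycle 6-1-4-11-8-12-0-6 are not bridges since each lies on that cycle.
But removing 7 - 12 disconnects 7 from 12 — this is a bridge.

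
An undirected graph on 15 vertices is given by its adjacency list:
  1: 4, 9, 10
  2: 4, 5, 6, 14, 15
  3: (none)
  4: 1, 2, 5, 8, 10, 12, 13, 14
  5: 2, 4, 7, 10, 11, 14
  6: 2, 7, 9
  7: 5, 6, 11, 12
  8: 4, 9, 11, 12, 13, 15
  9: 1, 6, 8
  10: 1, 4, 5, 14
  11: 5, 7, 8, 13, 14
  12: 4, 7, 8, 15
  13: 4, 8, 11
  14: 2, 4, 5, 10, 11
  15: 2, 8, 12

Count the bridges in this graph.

The edges on the cycle 2-15-12-7-6-2 are not bridges since each lies on that cycle.
Every edge lies on some cycle, so there are no bridges.

0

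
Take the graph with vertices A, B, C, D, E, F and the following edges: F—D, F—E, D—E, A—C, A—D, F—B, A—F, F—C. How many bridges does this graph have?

The edges on the cycle A-F-E-D-A are not bridges since each lies on that cycle.
But removing B—F disconnects B from F — this is a bridge.

1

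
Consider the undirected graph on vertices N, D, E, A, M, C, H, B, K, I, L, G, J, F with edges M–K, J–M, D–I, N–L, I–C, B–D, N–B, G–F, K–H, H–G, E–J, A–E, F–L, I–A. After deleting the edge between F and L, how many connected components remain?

F and L are still connected via F-G-H-K-M-J-E-A-I-D-B-N-L, so the component count stays at 1.

1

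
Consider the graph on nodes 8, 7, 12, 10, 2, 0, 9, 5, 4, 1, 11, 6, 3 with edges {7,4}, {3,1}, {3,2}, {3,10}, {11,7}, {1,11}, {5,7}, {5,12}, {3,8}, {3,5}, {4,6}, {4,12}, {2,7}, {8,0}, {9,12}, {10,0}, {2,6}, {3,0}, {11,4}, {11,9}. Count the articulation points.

1

Removing 3 increases the component count from 1 to 2, so 3 is a cut vertex.
By contrast removing 1 leaves 1 component; it is not a cut vertex. No other vertex is a cut vertex either.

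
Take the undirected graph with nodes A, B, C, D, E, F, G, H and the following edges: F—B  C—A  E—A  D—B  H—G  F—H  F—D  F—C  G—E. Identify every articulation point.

F

Removing F increases the component count from 1 to 2, so F is a cut vertex.
By contrast removing H leaves 1 component; it is not a cut vertex. No other vertex is a cut vertex either.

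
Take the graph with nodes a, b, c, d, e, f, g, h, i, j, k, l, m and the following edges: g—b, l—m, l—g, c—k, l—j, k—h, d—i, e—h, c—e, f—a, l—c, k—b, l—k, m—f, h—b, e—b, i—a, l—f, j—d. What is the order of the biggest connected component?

13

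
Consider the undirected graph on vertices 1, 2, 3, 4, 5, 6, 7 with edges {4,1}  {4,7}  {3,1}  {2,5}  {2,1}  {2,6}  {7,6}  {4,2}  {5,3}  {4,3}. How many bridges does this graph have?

0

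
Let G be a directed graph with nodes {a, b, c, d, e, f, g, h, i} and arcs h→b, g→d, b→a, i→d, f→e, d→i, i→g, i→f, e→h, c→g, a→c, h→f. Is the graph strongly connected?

From f we can reach every vertex (a, b, c, d, e, f, g, h, i), and every vertex can reach f (a, b, c, d, e, f, g, h, i). So the whole graph is one strongly connected component.

Yes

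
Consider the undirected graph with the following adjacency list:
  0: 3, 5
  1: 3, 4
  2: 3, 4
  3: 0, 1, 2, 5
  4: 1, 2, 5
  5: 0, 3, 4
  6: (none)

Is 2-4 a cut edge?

No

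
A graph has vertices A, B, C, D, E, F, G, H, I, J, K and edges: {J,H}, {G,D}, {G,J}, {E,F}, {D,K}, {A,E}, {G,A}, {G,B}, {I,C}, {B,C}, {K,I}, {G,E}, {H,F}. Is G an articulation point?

Yes

Deleting G raises the number of components from 1 to 2, so G is a cut vertex.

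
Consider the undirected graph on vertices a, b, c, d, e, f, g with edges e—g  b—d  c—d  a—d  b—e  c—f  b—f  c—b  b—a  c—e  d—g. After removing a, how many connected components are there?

1

With a gone, the remaining components are: {b, c, d, e, f, g}.
That is 1 component.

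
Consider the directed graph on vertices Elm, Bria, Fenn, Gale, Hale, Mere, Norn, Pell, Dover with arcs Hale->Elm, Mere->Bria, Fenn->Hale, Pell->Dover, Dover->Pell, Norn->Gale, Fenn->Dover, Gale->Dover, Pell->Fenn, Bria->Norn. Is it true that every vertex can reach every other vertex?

There is no directed path from Bria to Mere, so the graph is not strongly connected.

No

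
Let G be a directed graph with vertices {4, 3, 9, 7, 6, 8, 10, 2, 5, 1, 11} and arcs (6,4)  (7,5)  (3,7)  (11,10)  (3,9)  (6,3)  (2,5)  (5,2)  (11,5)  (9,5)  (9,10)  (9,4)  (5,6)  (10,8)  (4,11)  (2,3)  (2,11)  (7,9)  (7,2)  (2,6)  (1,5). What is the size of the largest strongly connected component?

8

{2, 3, 4, 5, 6, 7, 9, 11} are all mutually reachable — one SCC of size 8.
{1} is an SCC by itself.
{8} is an SCC by itself.
{10} is an SCC by itself.
The largest has 8 vertices.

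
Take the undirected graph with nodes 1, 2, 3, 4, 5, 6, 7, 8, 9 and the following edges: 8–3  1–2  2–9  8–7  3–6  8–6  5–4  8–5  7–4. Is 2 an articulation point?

Yes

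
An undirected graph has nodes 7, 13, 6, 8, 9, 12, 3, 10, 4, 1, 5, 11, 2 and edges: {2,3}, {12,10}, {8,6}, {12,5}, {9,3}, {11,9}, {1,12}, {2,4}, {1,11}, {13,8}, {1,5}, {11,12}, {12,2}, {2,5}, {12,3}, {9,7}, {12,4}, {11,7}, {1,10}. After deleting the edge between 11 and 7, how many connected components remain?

2

11 and 7 are still connected via 11-9-7, so the component count stays at 2.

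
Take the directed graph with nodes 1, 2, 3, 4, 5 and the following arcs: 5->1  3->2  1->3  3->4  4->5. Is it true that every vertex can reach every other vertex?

No

There is no directed path from 2 to 5, so the graph is not strongly connected.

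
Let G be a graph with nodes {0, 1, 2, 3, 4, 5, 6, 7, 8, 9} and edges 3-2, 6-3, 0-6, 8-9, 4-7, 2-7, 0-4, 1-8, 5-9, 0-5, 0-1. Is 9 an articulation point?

Deleting 9 leaves 1 component (was 1) (its neighbors 5, 8 remain connected to each other), so 9 is not a cut vertex.

No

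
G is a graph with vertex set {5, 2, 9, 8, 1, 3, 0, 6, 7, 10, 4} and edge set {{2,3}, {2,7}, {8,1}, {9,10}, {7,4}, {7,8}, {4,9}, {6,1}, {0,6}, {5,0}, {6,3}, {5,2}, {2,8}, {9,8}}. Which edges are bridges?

The edges on the cycle 2-7-4-9-8-2 are not bridges since each lies on that cycle.
But removing 9-10 disconnects 9 from 10 — this is a bridge.

10-9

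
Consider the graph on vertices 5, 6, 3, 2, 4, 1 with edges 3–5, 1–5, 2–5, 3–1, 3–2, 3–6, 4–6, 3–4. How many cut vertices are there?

1

Removing 3 increases the component count from 1 to 2, so 3 is a cut vertex.
By contrast removing 4 leaves 1 component; it is not a cut vertex. No other vertex is a cut vertex either.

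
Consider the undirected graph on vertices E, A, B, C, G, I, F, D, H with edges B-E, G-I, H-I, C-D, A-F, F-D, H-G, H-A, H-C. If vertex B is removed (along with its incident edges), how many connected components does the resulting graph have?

2

With B gone, the remaining components are: {E}; {A, C, D, F, G, H, I}.
That is 2 components.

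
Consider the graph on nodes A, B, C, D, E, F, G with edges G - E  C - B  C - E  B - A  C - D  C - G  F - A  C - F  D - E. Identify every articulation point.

C

Removing C increases the component count from 1 to 2, so C is a cut vertex.
By contrast removing G leaves 1 component; it is not a cut vertex. No other vertex is a cut vertex either.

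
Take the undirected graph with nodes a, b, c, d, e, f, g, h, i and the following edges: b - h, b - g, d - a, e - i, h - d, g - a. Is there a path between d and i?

The component containing d is {a, b, d, g, h}, and i is not in it.

No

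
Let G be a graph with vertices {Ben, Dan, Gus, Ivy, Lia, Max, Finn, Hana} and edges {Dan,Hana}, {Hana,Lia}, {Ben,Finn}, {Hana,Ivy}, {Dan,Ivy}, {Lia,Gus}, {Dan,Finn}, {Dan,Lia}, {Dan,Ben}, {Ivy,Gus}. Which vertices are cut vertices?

Removing Dan increases the component count from 2 to 3, so Dan is a cut vertex.
By contrast removing Ivy leaves 2 components; it is not a cut vertex. No other vertex is a cut vertex either.

Dan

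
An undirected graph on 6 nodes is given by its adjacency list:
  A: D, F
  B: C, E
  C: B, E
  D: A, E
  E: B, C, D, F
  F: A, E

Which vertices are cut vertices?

E

Removing E increases the component count from 1 to 2, so E is a cut vertex.
By contrast removing B leaves 1 component; it is not a cut vertex. No other vertex is a cut vertex either.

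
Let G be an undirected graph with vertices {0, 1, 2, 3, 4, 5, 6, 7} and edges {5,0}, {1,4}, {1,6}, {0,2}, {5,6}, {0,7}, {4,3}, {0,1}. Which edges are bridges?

The edges on the cycle 5-0-1-6-5 are not bridges since each lies on that cycle.
But removing 4-3 disconnects 4 from 3; removing 0-2 disconnects 0 from 2; removing 0-7 disconnects 0 from 7; removing 1-4 disconnects 1 from 4 — these are bridges.

0-2, 0-7, 1-4, 3-4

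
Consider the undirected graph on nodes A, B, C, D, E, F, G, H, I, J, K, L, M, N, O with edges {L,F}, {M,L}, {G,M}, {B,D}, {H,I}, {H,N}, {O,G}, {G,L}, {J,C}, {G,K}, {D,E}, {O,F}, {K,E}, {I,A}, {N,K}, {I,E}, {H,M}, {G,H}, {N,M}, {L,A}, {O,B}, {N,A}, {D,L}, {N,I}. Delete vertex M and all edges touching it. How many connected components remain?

With M gone, the remaining components are: {C, J}; {A, B, D, E, F, G, H, I, K, L, N, O}.
That is 2 components.

2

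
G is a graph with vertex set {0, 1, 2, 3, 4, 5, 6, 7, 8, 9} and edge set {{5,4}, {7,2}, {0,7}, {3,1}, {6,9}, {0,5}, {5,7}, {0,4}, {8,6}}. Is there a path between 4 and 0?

Yes

From 4 we can reach 0, 2, 4, 5, 7, which includes 0.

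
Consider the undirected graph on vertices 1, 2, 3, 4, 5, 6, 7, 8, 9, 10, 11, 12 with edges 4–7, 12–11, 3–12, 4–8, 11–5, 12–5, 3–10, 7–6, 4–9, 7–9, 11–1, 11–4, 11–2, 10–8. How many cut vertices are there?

Removing 4 increases the component count from 1 to 2, so 4 is a cut vertex.
Removing 7 increases the component count from 1 to 2, so 7 is a cut vertex.
Removing 11 increases the component count from 1 to 3, so 11 is a cut vertex.
By contrast removing 3 leaves 1 component; it is not a cut vertex. No other vertex is a cut vertex either.

3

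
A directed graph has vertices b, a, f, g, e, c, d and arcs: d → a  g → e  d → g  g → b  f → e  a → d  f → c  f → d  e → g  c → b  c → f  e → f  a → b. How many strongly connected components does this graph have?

2

{a, c, d, e, f, g} are all mutually reachable — one SCC of size 6.
{b} is an SCC by itself.
That gives 2 strongly connected components.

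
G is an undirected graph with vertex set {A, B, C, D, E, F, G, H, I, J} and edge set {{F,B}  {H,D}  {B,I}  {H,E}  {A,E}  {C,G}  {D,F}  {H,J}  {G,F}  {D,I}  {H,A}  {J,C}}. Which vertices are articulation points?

H

Removing H increases the component count from 1 to 2, so H is a cut vertex.
By contrast removing G leaves 1 component; it is not a cut vertex. No other vertex is a cut vertex either.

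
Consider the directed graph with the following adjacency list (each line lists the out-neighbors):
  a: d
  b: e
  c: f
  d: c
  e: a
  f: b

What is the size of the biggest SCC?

{a, b, c, d, e, f} are all mutually reachable — one SCC of size 6.
The largest has 6 vertices.

6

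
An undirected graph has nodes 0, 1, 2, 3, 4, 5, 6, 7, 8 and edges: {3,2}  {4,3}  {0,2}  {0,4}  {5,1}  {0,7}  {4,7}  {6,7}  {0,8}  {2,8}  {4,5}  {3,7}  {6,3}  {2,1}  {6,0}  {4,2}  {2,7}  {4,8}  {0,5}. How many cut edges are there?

0

The edges on the cycle 4-3-2-1-5-4 are not bridges since each lies on that cycle.
Every edge lies on some cycle, so there are no bridges.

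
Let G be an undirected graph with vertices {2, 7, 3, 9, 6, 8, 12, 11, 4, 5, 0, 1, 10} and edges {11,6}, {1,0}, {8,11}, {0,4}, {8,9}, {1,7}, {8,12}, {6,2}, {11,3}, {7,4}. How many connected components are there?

4

10 is isolated — a component by itself.
5 is isolated — a component by itself.
Starting from 0 we can reach 0, 1, 4, 7. That is one component of size 4.
Starting from 2 we can reach 2, 3, 6, 8, 9, 11, 12. That is one component of size 7.
Total: 4 components.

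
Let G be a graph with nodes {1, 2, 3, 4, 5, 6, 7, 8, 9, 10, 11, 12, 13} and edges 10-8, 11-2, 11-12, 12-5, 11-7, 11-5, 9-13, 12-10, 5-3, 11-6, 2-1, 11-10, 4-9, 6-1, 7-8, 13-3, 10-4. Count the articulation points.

Removing 11 increases the component count from 1 to 2, so 11 is a cut vertex.
By contrast removing 7 leaves 1 component; it is not a cut vertex. No other vertex is a cut vertex either.

1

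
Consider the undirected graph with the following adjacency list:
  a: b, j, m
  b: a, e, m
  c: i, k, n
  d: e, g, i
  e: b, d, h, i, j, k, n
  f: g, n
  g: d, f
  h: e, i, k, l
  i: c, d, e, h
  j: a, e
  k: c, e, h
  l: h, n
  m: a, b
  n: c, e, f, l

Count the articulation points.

Removing e increases the component count from 1 to 2, so e is a cut vertex.
By contrast removing f leaves 1 component; it is not a cut vertex. No other vertex is a cut vertex either.

1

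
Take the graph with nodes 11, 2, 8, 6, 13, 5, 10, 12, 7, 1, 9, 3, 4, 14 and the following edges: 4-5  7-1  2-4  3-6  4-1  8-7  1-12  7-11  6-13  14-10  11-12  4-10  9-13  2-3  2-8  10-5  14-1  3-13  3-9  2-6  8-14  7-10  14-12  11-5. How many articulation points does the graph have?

Removing 2 increases the component count from 1 to 2, so 2 is a cut vertex.
By contrast removing 9 leaves 1 component; it is not a cut vertex. No other vertex is a cut vertex either.

1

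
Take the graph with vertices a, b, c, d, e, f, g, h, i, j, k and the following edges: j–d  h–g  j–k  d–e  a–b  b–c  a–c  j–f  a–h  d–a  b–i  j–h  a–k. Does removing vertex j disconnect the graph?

Deleting j raises the number of components from 1 to 2, so j is a cut vertex.

Yes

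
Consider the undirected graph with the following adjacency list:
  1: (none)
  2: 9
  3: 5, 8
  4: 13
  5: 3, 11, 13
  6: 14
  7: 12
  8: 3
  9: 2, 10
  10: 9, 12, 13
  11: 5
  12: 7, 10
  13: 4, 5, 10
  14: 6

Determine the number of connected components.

1 is isolated — a component by itself.
Starting from 6 we can reach 6, 14. That is one component of size 2.
Starting from 2 we can reach 2, 3, 4, 5, 7, 8, 9, 10, 11, 12, 13. That is one component of size 11.
Total: 3 components.

3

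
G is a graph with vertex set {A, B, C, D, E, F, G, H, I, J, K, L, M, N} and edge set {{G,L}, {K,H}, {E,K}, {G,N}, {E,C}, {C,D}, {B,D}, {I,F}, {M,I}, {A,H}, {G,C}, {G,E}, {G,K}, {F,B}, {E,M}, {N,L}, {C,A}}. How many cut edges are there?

0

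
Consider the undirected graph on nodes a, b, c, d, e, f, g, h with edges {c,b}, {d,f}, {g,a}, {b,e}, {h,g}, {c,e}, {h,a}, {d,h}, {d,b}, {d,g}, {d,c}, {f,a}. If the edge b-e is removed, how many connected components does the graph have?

b and e are still connected via b-c-e, so the component count stays at 1.

1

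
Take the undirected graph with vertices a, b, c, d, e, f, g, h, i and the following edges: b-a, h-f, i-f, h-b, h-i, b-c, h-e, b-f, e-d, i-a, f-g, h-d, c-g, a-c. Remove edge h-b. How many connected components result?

h and b are still connected via h-f-b, so the component count stays at 1.

1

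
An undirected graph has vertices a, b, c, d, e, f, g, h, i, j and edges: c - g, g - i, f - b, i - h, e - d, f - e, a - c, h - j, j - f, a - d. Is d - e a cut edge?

After removing d - e, the path d-a-c-g-i-h-j-f-e still connects them, so the edge is not a bridge.

No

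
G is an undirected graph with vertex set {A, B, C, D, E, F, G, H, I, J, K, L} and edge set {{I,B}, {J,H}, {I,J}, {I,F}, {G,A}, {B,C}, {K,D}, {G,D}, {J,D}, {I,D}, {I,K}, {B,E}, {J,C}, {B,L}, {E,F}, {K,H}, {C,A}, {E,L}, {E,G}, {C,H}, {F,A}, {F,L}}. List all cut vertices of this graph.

none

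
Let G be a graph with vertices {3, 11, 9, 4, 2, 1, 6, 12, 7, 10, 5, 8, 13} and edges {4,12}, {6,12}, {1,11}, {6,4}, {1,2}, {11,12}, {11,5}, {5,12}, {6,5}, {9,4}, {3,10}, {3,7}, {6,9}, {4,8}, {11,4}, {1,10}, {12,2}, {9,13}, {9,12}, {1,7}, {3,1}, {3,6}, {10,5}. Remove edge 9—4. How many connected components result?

1

9 and 4 are still connected via 9-6-4, so the component count stays at 1.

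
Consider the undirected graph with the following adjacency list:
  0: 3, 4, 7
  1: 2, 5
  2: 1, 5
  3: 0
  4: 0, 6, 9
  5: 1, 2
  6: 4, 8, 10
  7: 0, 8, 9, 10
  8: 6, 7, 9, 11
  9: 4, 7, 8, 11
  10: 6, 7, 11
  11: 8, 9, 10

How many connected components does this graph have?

2

Starting from 1 we can reach 1, 2, 5. That is one component of size 3.
Starting from 0 we can reach 0, 3, 4, 6, 7, 8, 9, 10, 11. That is one component of size 9.
Total: 2 components.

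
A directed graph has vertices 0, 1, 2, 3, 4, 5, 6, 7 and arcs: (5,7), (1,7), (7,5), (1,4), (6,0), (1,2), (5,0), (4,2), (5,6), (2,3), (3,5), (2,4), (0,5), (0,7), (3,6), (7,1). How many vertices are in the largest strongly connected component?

{0, 1, 2, 3, 4, 5, 6, 7} are all mutually reachable — one SCC of size 8.
The largest has 8 vertices.

8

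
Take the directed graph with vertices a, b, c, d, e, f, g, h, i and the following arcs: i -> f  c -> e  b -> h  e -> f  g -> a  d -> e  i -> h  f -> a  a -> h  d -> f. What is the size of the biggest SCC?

{e} is an SCC by itself.
{a} is an SCC by itself.
{g} is an SCC by itself.
{c} is an SCC by itself.
{f} is an SCC by itself.
(and 4 more singleton SCCs)
The largest has 1 vertex.

1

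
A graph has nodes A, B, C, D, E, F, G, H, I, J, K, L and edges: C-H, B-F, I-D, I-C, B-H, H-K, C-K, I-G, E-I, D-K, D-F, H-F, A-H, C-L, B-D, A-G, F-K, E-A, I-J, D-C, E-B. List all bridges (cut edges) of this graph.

The edges on the cycle E-A-G-I-E are not bridges since each lies on that cycle.
But removing I-J disconnects I from J; removing C-L disconnects C from L — these are bridges.

C-L, I-J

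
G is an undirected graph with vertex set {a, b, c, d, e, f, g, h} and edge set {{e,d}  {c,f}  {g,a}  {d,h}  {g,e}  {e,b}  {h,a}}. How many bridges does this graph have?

2

The edges on the cycle g-e-d-h-a-g are not bridges since each lies on that cycle.
But removing c—f disconnects c from f; removing e—b disconnects e from b — these are bridges.
That makes 2 bridges.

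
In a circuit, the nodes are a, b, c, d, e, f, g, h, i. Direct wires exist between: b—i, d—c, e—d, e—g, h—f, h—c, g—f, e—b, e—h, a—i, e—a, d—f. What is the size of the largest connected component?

9

Starting from a we can reach a, b, c, d, e, f, g, h, i. That is one component of size 9.
The largest has 9 vertices.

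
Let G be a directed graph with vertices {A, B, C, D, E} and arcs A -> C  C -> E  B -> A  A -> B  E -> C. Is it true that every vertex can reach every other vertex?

No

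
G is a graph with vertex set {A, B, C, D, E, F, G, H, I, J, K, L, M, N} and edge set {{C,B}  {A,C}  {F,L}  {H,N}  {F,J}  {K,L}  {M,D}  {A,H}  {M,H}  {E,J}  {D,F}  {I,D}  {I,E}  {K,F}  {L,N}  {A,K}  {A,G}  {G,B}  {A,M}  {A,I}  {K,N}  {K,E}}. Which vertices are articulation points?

A

Removing A increases the component count from 1 to 2, so A is a cut vertex.
By contrast removing C leaves 1 component; it is not a cut vertex. No other vertex is a cut vertex either.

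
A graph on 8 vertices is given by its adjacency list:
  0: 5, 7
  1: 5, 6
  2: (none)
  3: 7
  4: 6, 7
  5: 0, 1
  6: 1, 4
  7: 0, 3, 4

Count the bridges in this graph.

1

The edges on the cycle 5-1-6-4-7-0-5 are not bridges since each lies on that cycle.
But removing 7-3 disconnects 7 from 3 — this is a bridge.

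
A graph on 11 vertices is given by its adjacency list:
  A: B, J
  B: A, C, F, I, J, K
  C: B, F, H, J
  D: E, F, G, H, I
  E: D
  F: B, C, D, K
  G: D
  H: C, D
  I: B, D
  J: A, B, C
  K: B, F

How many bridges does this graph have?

2

The edges on the cycle I-B-K-F-D-I are not bridges since each lies on that cycle.
But removing G-D disconnects G from D; removing E-D disconnects E from D — these are bridges.
That makes 2 bridges.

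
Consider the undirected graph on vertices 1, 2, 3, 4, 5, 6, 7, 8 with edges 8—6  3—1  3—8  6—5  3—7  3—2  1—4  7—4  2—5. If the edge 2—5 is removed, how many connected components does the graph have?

1

2 and 5 are still connected via 2-3-8-6-5, so the component count stays at 1.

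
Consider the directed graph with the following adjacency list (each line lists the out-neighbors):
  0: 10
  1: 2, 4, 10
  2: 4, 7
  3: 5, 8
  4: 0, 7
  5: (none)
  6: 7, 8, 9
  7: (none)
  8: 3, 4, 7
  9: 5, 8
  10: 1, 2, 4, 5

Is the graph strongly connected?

No

There is no directed path from 4 to 8, so the graph is not strongly connected.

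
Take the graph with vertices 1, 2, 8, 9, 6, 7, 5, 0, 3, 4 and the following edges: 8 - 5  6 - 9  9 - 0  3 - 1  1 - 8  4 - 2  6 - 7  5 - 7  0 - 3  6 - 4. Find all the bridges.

2-4, 4-6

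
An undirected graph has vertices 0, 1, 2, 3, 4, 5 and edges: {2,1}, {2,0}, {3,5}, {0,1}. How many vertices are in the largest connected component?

4 is isolated — a component by itself.
Starting from 3 we can reach 3, 5. That is one component of size 2.
Starting from 0 we can reach 0, 1, 2. That is one component of size 3.
The largest has 3 vertices.

3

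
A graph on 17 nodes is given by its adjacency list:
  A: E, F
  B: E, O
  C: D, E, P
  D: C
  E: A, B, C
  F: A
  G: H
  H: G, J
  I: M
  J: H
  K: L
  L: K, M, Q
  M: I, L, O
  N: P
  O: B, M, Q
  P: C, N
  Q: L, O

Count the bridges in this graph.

12

The edges on the cycle O-M-L-Q-O are not bridges since each lies on that cycle.
But removing C-D disconnects C from D; removing C-P disconnects C from P; removing F-A disconnects F from A; removing M-I disconnects M from I — these are bridges.
In total 12 edges are bridges.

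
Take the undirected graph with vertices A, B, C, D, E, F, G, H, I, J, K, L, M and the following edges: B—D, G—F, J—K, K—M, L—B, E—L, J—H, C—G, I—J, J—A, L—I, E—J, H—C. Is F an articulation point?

No

Deleting F leaves 1 component (was 1), so F is not a cut vertex.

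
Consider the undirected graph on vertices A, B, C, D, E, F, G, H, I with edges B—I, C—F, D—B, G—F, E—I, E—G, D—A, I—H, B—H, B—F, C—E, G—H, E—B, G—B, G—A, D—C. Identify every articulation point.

none

Removing C, for instance, still leaves 1 component. No single vertex removal increases the component count — the graph has no articulation points.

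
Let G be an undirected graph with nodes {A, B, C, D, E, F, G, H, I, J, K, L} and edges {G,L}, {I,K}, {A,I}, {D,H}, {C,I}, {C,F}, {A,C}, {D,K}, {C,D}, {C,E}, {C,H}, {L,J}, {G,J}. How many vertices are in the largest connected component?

8

B is isolated — a component by itself.
Starting from G we can reach G, J, L. That is one component of size 3.
Starting from A we can reach A, C, D, E, F, H, I, K. That is one component of size 8.
The largest has 8 vertices.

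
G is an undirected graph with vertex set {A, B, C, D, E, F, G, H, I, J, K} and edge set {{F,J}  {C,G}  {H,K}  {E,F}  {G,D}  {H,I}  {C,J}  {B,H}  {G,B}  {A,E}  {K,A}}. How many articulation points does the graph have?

2

Removing G increases the component count from 1 to 2, so G is a cut vertex.
Removing H increases the component count from 1 to 2, so H is a cut vertex.
By contrast removing E leaves 1 component; it is not a cut vertex. No other vertex is a cut vertex either.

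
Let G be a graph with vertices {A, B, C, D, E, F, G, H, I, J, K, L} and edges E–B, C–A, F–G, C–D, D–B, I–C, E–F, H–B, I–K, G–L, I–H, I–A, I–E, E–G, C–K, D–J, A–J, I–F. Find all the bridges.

G-L

The edges on the cycle C-D-J-A-C are not bridges since each lies on that cycle.
But removing G–L disconnects G from L — this is a bridge.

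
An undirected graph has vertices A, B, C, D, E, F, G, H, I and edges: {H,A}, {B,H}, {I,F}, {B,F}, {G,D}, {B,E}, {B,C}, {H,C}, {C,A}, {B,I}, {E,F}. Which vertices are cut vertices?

Removing B increases the component count from 2 to 3, so B is a cut vertex.
By contrast removing C leaves 2 components; it is not a cut vertex. No other vertex is a cut vertex either.

B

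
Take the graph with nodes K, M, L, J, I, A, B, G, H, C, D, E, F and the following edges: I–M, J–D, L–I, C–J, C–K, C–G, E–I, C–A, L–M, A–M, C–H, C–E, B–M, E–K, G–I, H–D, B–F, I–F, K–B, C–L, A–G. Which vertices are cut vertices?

C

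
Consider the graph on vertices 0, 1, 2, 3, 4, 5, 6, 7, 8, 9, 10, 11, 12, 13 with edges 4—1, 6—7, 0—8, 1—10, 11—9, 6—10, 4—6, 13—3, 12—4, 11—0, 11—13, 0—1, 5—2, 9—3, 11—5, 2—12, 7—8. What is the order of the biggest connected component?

Starting from 0 we can reach 0, 1, 2, 3, 4, 5, 6, 7, 8, 9, 10, 11, 12, 13. That is one component of size 14.
The largest has 14 vertices.

14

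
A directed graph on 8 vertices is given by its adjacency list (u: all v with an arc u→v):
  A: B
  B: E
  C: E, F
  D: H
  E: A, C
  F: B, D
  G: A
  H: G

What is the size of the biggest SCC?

8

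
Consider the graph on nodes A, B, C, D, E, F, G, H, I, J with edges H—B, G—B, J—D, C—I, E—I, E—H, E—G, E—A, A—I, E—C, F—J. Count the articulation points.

2

Removing E increases the component count from 2 to 3, so E is a cut vertex.
Removing J increases the component count from 2 to 3, so J is a cut vertex.
By contrast removing B leaves 2 components; it is not a cut vertex. No other vertex is a cut vertex either.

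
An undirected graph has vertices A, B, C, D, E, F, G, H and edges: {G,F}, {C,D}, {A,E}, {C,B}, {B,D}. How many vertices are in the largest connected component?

3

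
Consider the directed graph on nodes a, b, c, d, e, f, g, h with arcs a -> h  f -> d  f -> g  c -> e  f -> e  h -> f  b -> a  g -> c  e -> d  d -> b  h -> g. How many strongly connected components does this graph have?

1

{a, b, c, d, e, f, g, h} are all mutually reachable — one SCC of size 8.
That gives 1 strongly connected component.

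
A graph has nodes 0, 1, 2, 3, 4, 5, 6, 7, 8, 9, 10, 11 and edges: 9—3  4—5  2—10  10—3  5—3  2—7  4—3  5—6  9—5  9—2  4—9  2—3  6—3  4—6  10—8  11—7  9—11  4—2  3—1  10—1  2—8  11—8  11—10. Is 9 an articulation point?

Deleting 9 leaves 2 components (was 2), so 9 is not a cut vertex.

No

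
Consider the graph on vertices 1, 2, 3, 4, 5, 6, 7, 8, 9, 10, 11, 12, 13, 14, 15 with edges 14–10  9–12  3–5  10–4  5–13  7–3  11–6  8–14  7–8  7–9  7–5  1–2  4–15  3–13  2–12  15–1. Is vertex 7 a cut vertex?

Yes

Deleting 7 raises the number of components from 2 to 3, so 7 is a cut vertex.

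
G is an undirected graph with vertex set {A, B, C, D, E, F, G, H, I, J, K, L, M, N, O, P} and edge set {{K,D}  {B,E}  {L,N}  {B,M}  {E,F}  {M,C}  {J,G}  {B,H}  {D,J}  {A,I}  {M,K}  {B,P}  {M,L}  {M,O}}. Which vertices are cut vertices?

Removing B increases the component count from 2 to 5, so B is a cut vertex.
Removing D increases the component count from 2 to 3, so D is a cut vertex.
Removing E increases the component count from 2 to 3, so E is a cut vertex.
Likewise J, K, L, M are cut vertices.
By contrast removing I leaves 2 components; it is not a cut vertex. No other vertex is a cut vertex either.

B, D, E, J, K, L, M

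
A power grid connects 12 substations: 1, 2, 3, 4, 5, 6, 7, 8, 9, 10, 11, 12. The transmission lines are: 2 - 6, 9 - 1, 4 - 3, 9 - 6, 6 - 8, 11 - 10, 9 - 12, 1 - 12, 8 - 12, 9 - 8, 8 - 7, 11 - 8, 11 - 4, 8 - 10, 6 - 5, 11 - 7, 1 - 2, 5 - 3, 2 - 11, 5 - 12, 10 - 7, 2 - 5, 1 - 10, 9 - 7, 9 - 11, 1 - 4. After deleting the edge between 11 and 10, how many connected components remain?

1

11 and 10 are still connected via 11-8-10, so the component count stays at 1.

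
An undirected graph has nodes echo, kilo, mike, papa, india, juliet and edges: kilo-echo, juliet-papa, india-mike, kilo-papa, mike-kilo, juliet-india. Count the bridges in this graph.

1

The edges on the cycle juliet-india-mike-kilo-papa-juliet are not bridges since each lies on that cycle.
But removing kilo-echo disconnects kilo from echo — this is a bridge.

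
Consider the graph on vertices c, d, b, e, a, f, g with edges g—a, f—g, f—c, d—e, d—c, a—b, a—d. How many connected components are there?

Starting from a we can reach a, b, c, d, e, f, g. That is one component of size 7.
Total: 1 component.

1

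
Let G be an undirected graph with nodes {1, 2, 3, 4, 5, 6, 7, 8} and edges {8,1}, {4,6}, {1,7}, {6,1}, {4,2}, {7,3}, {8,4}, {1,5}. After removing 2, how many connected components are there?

1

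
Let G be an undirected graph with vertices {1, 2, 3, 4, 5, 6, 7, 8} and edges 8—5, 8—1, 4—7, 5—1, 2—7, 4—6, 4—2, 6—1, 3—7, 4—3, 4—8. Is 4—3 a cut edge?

No

After removing 4—3, the path 4-7-3 still connects them, so the edge is not a bridge.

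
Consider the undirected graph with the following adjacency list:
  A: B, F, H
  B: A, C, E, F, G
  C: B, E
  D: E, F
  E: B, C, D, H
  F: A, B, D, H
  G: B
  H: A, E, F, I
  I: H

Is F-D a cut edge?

After removing F-D, the path F-H-E-D still connects them, so the edge is not a bridge.

No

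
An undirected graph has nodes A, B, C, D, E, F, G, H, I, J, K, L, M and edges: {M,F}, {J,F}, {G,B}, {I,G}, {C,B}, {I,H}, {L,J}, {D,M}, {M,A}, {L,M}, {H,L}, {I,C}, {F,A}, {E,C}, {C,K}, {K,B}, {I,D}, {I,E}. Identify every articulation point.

Removing I increases the component count from 1 to 2, so I is a cut vertex.
By contrast removing A leaves 1 component; it is not a cut vertex. No other vertex is a cut vertex either.

I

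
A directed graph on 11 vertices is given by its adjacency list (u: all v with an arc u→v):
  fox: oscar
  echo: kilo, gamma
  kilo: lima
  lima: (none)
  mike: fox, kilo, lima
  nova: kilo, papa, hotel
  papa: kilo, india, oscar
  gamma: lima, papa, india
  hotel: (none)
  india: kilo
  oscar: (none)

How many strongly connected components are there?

{mike} is an SCC by itself.
{nova} is an SCC by itself.
{india} is an SCC by itself.
{gamma} is an SCC by itself.
{papa} is an SCC by itself.
(and 6 more singleton SCCs)
That gives 11 strongly connected components.

11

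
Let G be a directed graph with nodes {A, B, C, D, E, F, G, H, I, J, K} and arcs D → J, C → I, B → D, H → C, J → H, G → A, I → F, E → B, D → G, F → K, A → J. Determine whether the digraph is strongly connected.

No

There is no directed path from A to E, so the graph is not strongly connected.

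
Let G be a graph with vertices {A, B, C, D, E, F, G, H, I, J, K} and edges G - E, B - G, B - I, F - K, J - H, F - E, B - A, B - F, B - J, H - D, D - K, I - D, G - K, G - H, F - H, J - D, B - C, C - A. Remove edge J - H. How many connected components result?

1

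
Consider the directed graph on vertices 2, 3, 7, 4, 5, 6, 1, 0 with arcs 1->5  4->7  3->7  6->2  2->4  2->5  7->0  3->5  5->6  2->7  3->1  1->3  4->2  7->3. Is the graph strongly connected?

There is no directed path from 0 to 4, so the graph is not strongly connected.

No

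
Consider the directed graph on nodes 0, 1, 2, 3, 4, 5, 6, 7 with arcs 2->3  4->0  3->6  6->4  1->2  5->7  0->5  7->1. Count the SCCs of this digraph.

1

{0, 1, 2, 3, 4, 5, 6, 7} are all mutually reachable — one SCC of size 8.
That gives 1 strongly connected component.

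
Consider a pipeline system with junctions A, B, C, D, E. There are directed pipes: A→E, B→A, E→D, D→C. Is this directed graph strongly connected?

There is no directed path from C to D, so the graph is not strongly connected.

No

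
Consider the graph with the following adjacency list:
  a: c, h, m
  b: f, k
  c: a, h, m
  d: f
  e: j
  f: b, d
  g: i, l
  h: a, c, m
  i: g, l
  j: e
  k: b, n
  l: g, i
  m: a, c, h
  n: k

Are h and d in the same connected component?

The component containing h is {a, c, h, m}, and d is not in it.

No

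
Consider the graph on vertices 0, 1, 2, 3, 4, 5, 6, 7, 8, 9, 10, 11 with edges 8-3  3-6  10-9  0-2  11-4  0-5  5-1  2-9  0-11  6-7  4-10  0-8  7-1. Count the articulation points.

1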